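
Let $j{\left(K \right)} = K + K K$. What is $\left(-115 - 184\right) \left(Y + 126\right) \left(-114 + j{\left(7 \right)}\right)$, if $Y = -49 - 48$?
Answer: $502918$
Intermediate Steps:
$Y = -97$ ($Y = -49 - 48 = -97$)
$j{\left(K \right)} = K + K^{2}$
$\left(-115 - 184\right) \left(Y + 126\right) \left(-114 + j{\left(7 \right)}\right) = \left(-115 - 184\right) \left(-97 + 126\right) \left(-114 + 7 \left(1 + 7\right)\right) = \left(-115 - 184\right) 29 \left(-114 + 7 \cdot 8\right) = - 299 \cdot 29 \left(-114 + 56\right) = - 299 \cdot 29 \left(-58\right) = \left(-299\right) \left(-1682\right) = 502918$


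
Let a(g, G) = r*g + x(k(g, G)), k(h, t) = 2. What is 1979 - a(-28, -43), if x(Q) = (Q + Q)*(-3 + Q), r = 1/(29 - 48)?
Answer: 37649/19 ≈ 1981.5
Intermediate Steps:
r = -1/19 (r = 1/(-19) = -1/19 ≈ -0.052632)
x(Q) = 2*Q*(-3 + Q) (x(Q) = (2*Q)*(-3 + Q) = 2*Q*(-3 + Q))
a(g, G) = -4 - g/19 (a(g, G) = -g/19 + 2*2*(-3 + 2) = -g/19 + 2*2*(-1) = -g/19 - 4 = -4 - g/19)
1979 - a(-28, -43) = 1979 - (-4 - 1/19*(-28)) = 1979 - (-4 + 28/19) = 1979 - 1*(-48/19) = 1979 + 48/19 = 37649/19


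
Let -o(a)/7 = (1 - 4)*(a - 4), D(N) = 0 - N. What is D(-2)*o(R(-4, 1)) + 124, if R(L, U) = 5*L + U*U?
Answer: -842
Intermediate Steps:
D(N) = -N
R(L, U) = U² + 5*L (R(L, U) = 5*L + U² = U² + 5*L)
o(a) = -84 + 21*a (o(a) = -7*(1 - 4)*(a - 4) = -(-21)*(-4 + a) = -7*(12 - 3*a) = -84 + 21*a)
D(-2)*o(R(-4, 1)) + 124 = (-1*(-2))*(-84 + 21*(1² + 5*(-4))) + 124 = 2*(-84 + 21*(1 - 20)) + 124 = 2*(-84 + 21*(-19)) + 124 = 2*(-84 - 399) + 124 = 2*(-483) + 124 = -966 + 124 = -842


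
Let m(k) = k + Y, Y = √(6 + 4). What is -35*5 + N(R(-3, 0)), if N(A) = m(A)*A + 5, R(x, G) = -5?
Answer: -145 - 5*√10 ≈ -160.81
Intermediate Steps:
Y = √10 ≈ 3.1623
m(k) = k + √10
N(A) = 5 + A*(A + √10) (N(A) = (A + √10)*A + 5 = A*(A + √10) + 5 = 5 + A*(A + √10))
-35*5 + N(R(-3, 0)) = -35*5 + (5 - 5*(-5 + √10)) = -175 + (5 + (25 - 5*√10)) = -175 + (30 - 5*√10) = -145 - 5*√10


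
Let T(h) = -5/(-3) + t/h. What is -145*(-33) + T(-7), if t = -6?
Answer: 100538/21 ≈ 4787.5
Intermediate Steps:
T(h) = 5/3 - 6/h (T(h) = -5/(-3) - 6/h = -5*(-⅓) - 6/h = 5/3 - 6/h)
-145*(-33) + T(-7) = -145*(-33) + (5/3 - 6/(-7)) = 4785 + (5/3 - 6*(-⅐)) = 4785 + (5/3 + 6/7) = 4785 + 53/21 = 100538/21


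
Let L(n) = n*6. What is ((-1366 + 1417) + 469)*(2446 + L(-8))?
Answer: 1246960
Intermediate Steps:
L(n) = 6*n
((-1366 + 1417) + 469)*(2446 + L(-8)) = ((-1366 + 1417) + 469)*(2446 + 6*(-8)) = (51 + 469)*(2446 - 48) = 520*2398 = 1246960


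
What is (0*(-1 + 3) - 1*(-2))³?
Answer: 8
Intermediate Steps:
(0*(-1 + 3) - 1*(-2))³ = (0*2 + 2)³ = (0 + 2)³ = 2³ = 8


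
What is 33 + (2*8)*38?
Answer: 641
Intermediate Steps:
33 + (2*8)*38 = 33 + 16*38 = 33 + 608 = 641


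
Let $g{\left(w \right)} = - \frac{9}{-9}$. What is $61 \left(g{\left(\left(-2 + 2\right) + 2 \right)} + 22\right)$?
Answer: $1403$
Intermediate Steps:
$g{\left(w \right)} = 1$ ($g{\left(w \right)} = \left(-9\right) \left(- \frac{1}{9}\right) = 1$)
$61 \left(g{\left(\left(-2 + 2\right) + 2 \right)} + 22\right) = 61 \left(1 + 22\right) = 61 \cdot 23 = 1403$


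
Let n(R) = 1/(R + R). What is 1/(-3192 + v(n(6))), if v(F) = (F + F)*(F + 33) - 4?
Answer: -72/229715 ≈ -0.00031343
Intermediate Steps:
n(R) = 1/(2*R)
v(F) = -4 + 2*F*(33 + F) (v(F) = (2*F)*(33 + F) - 4 = 2*F*(33 + F) - 4 = -4 + 2*F*(33 + F))
1/(-3192 + v(n(6))) = 1/(-3192 + (-4 + 2*((½)/6)² + 66*((½)/6))) = 1/(-3192 + (-4 + 2*((½)*(⅙))² + 66*((½)*(⅙)))) = 1/(-3192 + (-4 + 2*(1/12)² + 66*(1/12))) = 1/(-3192 + (-4 + 2*(1/144) + 11/2)) = 1/(-3192 + (-4 + 1/72 + 11/2)) = 1/(-3192 + 109/72) = 1/(-229715/72) = -72/229715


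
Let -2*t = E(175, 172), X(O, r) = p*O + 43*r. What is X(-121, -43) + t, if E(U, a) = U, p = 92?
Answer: -26137/2 ≈ -13069.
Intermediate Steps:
X(O, r) = 43*r + 92*O (X(O, r) = 92*O + 43*r = 43*r + 92*O)
t = -175/2 (t = -1/2*175 = -175/2 ≈ -87.500)
X(-121, -43) + t = (43*(-43) + 92*(-121)) - 175/2 = (-1849 - 11132) - 175/2 = -12981 - 175/2 = -26137/2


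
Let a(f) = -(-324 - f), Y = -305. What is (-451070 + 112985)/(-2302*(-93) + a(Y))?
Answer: -67617/42821 ≈ -1.5791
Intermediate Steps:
a(f) = 324 + f
(-451070 + 112985)/(-2302*(-93) + a(Y)) = (-451070 + 112985)/(-2302*(-93) + (324 - 305)) = -338085/(214086 + 19) = -338085/214105 = -338085*1/214105 = -67617/42821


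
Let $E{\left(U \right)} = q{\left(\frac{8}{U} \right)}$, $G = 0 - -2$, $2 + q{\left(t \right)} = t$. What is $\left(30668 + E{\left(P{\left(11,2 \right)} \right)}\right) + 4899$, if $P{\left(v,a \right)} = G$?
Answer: $35569$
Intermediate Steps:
$q{\left(t \right)} = -2 + t$
$G = 2$ ($G = 0 + 2 = 2$)
$P{\left(v,a \right)} = 2$
$E{\left(U \right)} = -2 + \frac{8}{U}$
$\left(30668 + E{\left(P{\left(11,2 \right)} \right)}\right) + 4899 = \left(30668 - \left(2 - \frac{8}{2}\right)\right) + 4899 = \left(30668 + \left(-2 + 8 \cdot \frac{1}{2}\right)\right) + 4899 = \left(30668 + \left(-2 + 4\right)\right) + 4899 = \left(30668 + 2\right) + 4899 = 30670 + 4899 = 35569$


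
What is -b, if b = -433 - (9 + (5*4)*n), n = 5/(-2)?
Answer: 392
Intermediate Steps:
n = -5/2 (n = 5*(-½) = -5/2 ≈ -2.5000)
b = -392 (b = -433 - (9 + (5*4)*(-5/2)) = -433 - (9 + 20*(-5/2)) = -433 - (9 - 50) = -433 - 1*(-41) = -433 + 41 = -392)
-b = -1*(-392) = 392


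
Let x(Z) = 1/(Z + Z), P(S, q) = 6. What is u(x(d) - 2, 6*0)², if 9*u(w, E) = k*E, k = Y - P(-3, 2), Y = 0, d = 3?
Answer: 0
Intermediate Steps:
x(Z) = 1/(2*Z)
k = -6 (k = 0 - 1*6 = 0 - 6 = -6)
u(w, E) = -2*E/3 (u(w, E) = (-6*E)/9 = -2*E/3)
u(x(d) - 2, 6*0)² = (-4*0)² = (-⅔*0)² = 0² = 0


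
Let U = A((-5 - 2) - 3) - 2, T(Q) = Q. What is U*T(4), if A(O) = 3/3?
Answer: -4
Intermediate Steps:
A(O) = 1 (A(O) = 3*(1/3) = 1)
U = -1 (U = 1 - 2 = -1)
U*T(4) = -1*4 = -4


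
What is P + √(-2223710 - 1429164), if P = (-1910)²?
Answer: 3648100 + I*√3652874 ≈ 3.6481e+6 + 1911.3*I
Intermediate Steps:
P = 3648100
P + √(-2223710 - 1429164) = 3648100 + √(-2223710 - 1429164) = 3648100 + √(-3652874) = 3648100 + I*√3652874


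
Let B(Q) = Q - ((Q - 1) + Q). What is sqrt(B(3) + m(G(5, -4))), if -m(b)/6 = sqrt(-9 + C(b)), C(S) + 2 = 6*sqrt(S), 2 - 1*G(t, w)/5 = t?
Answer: sqrt(-2 - 6*sqrt(-11 + 6*I*sqrt(15))) ≈ 2.5755 - 4.9905*I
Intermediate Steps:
G(t, w) = 10 - 5*t
C(S) = -2 + 6*sqrt(S)
B(Q) = 1 - Q (B(Q) = Q - ((-1 + Q) + Q) = Q - (-1 + 2*Q) = Q + (1 - 2*Q) = 1 - Q)
m(b) = -6*sqrt(-11 + 6*sqrt(b)) (m(b) = -6*sqrt(-9 + (-2 + 6*sqrt(b))) = -6*sqrt(-11 + 6*sqrt(b)))
sqrt(B(3) + m(G(5, -4))) = sqrt((1 - 1*3) - 6*sqrt(-11 + 6*sqrt(10 - 5*5))) = sqrt((1 - 3) - 6*sqrt(-11 + 6*sqrt(10 - 25))) = sqrt(-2 - 6*sqrt(-11 + 6*sqrt(-15))) = sqrt(-2 - 6*sqrt(-11 + 6*(I*sqrt(15)))) = sqrt(-2 - 6*sqrt(-11 + 6*I*sqrt(15)))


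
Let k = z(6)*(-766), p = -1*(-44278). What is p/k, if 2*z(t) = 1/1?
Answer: -44278/383 ≈ -115.61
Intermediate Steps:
p = 44278
z(t) = 1/2 (z(t) = (1/2)/1 = (1/2)*1 = 1/2)
k = -383 (k = (1/2)*(-766) = -383)
p/k = 44278/(-383) = 44278*(-1/383) = -44278/383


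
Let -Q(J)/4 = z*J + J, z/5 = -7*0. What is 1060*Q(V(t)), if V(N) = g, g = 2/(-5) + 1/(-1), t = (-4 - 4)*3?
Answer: 5936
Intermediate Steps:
t = -24 (t = -8*3 = -24)
g = -7/5 (g = 2*(-1/5) + 1*(-1) = -2/5 - 1 = -7/5 ≈ -1.4000)
V(N) = -7/5
z = 0 (z = 5*(-7*0) = 5*0 = 0)
Q(J) = -4*J (Q(J) = -4*(0*J + J) = -4*(0 + J) = -4*J)
1060*Q(V(t)) = 1060*(-4*(-7/5)) = 1060*(28/5) = 5936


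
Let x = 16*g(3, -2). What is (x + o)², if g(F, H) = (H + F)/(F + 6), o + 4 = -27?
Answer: 69169/81 ≈ 853.94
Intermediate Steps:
o = -31 (o = -4 - 27 = -31)
g(F, H) = (F + H)/(6 + F)
x = 16/9 (x = 16*((3 - 2)/(6 + 3)) = 16*(1/9) = 16*((⅑)*1) = 16*(⅑) = 16/9 ≈ 1.7778)
(x + o)² = (16/9 - 31)² = (-263/9)² = 69169/81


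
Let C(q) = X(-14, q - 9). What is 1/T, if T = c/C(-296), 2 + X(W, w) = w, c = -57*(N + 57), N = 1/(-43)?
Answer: 13201/139650 ≈ 0.094529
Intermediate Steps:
N = -1/43 ≈ -0.023256
c = -139650/43 (c = -57*(-1/43 + 57) = -57*2450/43 = -139650/43 ≈ -3247.7)
X(W, w) = -2 + w
C(q) = -11 + q (C(q) = -2 + (q - 9) = -2 + (-9 + q) = -11 + q)
T = 139650/13201 (T = -139650/(43*(-11 - 296)) = -139650/43/(-307) = -139650/43*(-1/307) = 139650/13201 ≈ 10.579)
1/T = 1/(139650/13201) = 13201/139650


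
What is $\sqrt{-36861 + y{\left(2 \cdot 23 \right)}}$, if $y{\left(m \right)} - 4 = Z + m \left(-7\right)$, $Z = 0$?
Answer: $27 i \sqrt{51} \approx 192.82 i$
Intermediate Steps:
$y{\left(m \right)} = 4 - 7 m$ ($y{\left(m \right)} = 4 + \left(0 + m \left(-7\right)\right) = 4 + \left(0 - 7 m\right) = 4 - 7 m$)
$\sqrt{-36861 + y{\left(2 \cdot 23 \right)}} = \sqrt{-36861 + \left(4 - 7 \cdot 2 \cdot 23\right)} = \sqrt{-36861 + \left(4 - 322\right)} = \sqrt{-36861 - 318} = \sqrt{-37179} = 27 i \sqrt{51}$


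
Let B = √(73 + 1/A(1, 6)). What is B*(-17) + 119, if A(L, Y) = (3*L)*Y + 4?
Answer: 119 - 17*√35354/22 ≈ -26.293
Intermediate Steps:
A(L, Y) = 4 + 3*L*Y (A(L, Y) = 3*L*Y + 4 = 4 + 3*L*Y)
B = √35354/22 (B = √(73 + 1/(4 + 3*1*6)) = √(73 + 1/(4 + 18)) = √(73 + 1/22) = √(1607/22) = √35354/22 ≈ 8.5467)
B*(-17) + 119 = (√35354/22)*(-17) + 119 = -17*√35354/22 + 119 = 119 - 17*√35354/22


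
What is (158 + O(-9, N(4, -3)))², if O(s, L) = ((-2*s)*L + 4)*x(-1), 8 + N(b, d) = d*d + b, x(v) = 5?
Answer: 394384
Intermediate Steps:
N(b, d) = -8 + b + d² (N(b, d) = -8 + (d*d + b) = -8 + (d² + b) = -8 + (b + d²) = -8 + b + d²)
O(s, L) = 20 - 10*L*s (O(s, L) = ((-2*s)*L + 4)*5 = (-2*L*s + 4)*5 = (4 - 2*L*s)*5 = 20 - 10*L*s)
(158 + O(-9, N(4, -3)))² = (158 + (20 - 10*(-8 + 4 + (-3)²)*(-9)))² = (158 + (20 - 10*(-8 + 4 + 9)*(-9)))² = (158 + (20 - 10*5*(-9)))² = (158 + (20 + 450))² = (158 + 470)² = 628² = 394384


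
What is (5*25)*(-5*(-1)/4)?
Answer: 625/4 ≈ 156.25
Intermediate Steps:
(5*25)*(-5*(-1)/4) = 125*(5*(1/4)) = 125*(5/4) = 625/4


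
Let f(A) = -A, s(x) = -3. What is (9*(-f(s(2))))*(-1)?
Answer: 27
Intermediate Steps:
(9*(-f(s(2))))*(-1) = (9*(-(-1)*(-3)))*(-1) = (9*(-1*3))*(-1) = (9*(-3))*(-1) = -27*(-1) = 27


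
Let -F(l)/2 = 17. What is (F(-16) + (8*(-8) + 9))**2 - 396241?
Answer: -388320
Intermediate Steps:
F(l) = -34 (F(l) = -2*17 = -34)
(F(-16) + (8*(-8) + 9))**2 - 396241 = (-34 + (8*(-8) + 9))**2 - 396241 = (-34 + (-64 + 9))**2 - 396241 = (-34 - 55)**2 - 396241 = (-89)**2 - 396241 = 7921 - 396241 = -388320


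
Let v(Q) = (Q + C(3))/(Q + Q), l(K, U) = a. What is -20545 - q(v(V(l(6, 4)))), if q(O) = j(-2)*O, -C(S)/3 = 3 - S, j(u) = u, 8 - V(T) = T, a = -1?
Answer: -20544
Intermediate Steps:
l(K, U) = -1
V(T) = 8 - T
C(S) = -9 + 3*S (C(S) = -3*(3 - S) = -9 + 3*S)
v(Q) = ½ (v(Q) = (Q + (-9 + 3*3))/(Q + Q) = (Q + (-9 + 9))/((2*Q)) = (Q + 0)*(1/(2*Q)) = Q*(1/(2*Q)) = ½)
q(O) = -2*O
-20545 - q(v(V(l(6, 4)))) = -20545 - (-2)/2 = -20545 - 1*(-1) = -20545 + 1 = -20544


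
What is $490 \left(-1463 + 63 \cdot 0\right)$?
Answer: $-716870$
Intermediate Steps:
$490 \left(-1463 + 63 \cdot 0\right) = 490 \left(-1463 + 0\right) = 490 \left(-1463\right) = -716870$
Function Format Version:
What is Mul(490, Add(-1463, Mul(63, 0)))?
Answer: -716870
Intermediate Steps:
Mul(490, Add(-1463, Mul(63, 0))) = Mul(490, Add(-1463, 0)) = Mul(490, -1463) = -716870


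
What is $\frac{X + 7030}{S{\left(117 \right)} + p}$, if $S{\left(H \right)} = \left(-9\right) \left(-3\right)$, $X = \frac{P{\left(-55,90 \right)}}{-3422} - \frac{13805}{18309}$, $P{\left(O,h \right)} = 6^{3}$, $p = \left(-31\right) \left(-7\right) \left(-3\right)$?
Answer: $- \frac{220201096243}{19547860176} \approx -11.265$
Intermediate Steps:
$p = -651$ ($p = 217 \left(-3\right) = -651$)
$P{\left(O,h \right)} = 216$
$X = - \frac{25597727}{31326699}$ ($X = \frac{216}{-3422} - \frac{13805}{18309} = 216 \left(- \frac{1}{3422}\right) - \frac{13805}{18309} = - \frac{108}{1711} - \frac{13805}{18309} = - \frac{25597727}{31326699} \approx -0.81712$)
$S{\left(H \right)} = 27$
$\frac{X + 7030}{S{\left(117 \right)} + p} = \frac{- \frac{25597727}{31326699} + 7030}{27 - 651} = \frac{220201096243}{31326699 \left(-624\right)} = \frac{220201096243}{31326699} \left(- \frac{1}{624}\right) = - \frac{220201096243}{19547860176}$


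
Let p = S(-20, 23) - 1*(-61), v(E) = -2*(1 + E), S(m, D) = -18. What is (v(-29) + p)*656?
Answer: 64944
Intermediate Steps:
v(E) = -2 - 2*E
p = 43 (p = -18 - 1*(-61) = -18 + 61 = 43)
(v(-29) + p)*656 = ((-2 - 2*(-29)) + 43)*656 = ((-2 + 58) + 43)*656 = (56 + 43)*656 = 99*656 = 64944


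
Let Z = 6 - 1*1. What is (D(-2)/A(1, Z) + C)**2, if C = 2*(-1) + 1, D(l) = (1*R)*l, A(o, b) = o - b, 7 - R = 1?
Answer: 4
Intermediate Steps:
R = 6 (R = 7 - 1*1 = 7 - 1 = 6)
Z = 5 (Z = 6 - 1 = 5)
D(l) = 6*l (D(l) = (1*6)*l = 6*l)
C = -1 (C = -2 + 1 = -1)
(D(-2)/A(1, Z) + C)**2 = ((6*(-2))/(1 - 1*5) - 1)**2 = (-12/(1 - 5) - 1)**2 = (-12/(-4) - 1)**2 = (-12*(-1/4) - 1)**2 = (3 - 1)**2 = 2**2 = 4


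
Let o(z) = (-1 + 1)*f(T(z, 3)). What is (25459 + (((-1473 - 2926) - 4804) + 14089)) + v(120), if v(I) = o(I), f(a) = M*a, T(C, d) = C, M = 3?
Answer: 30345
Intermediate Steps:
f(a) = 3*a
o(z) = 0 (o(z) = (-1 + 1)*(3*z) = 0*(3*z) = 0)
v(I) = 0
(25459 + (((-1473 - 2926) - 4804) + 14089)) + v(120) = (25459 + (((-1473 - 2926) - 4804) + 14089)) + 0 = (25459 + ((-4399 - 4804) + 14089)) + 0 = (25459 + (-9203 + 14089)) + 0 = (25459 + 4886) + 0 = 30345 + 0 = 30345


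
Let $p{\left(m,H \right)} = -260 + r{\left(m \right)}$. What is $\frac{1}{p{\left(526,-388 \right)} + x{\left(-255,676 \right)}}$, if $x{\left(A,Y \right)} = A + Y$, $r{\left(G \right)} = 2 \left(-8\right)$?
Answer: $\frac{1}{145} \approx 0.0068966$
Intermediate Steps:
$r{\left(G \right)} = -16$
$p{\left(m,H \right)} = -276$ ($p{\left(m,H \right)} = -260 - 16 = -276$)
$\frac{1}{p{\left(526,-388 \right)} + x{\left(-255,676 \right)}} = \frac{1}{-276 + \left(-255 + 676\right)} = \frac{1}{-276 + 421} = \frac{1}{145}$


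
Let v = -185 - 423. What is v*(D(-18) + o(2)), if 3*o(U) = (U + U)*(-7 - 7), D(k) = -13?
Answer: 57760/3 ≈ 19253.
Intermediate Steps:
v = -608
o(U) = -28*U/3 (o(U) = ((U + U)*(-7 - 7))/3 = ((2*U)*(-14))/3 = (-28*U)/3 = -28*U/3)
v*(D(-18) + o(2)) = -608*(-13 - 28/3*2) = -608*(-13 - 56/3) = -608*(-95/3) = 57760/3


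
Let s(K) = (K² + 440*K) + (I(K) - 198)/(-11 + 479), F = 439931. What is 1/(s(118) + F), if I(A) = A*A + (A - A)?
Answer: 234/118358213 ≈ 1.9770e-6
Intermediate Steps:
I(A) = A² (I(A) = A² + 0 = A²)
s(K) = -11/26 + 440*K + 469*K²/468 (s(K) = (K² + 440*K) + (K² - 198)/(-11 + 479) = (K² + 440*K) + (-198 + K²)/468 = (K² + 440*K) + (-198 + K²)*(1/468) = (K² + 440*K) + (-11/26 + K²/468) = -11/26 + 440*K + 469*K²/468)
1/(s(118) + F) = 1/((-11/26 + 440*118 + (469/468)*118²) + 439931) = 1/((-11/26 + 51920 + (469/468)*13924) + 439931) = 1/((-11/26 + 51920 + 1632589/117) + 439931) = 1/(15414359/234 + 439931) = 1/(118358213/234) = 234/118358213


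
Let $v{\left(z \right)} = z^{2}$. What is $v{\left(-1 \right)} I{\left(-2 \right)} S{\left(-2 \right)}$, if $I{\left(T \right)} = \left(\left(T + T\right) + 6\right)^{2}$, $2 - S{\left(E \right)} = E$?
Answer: $16$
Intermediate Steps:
$S{\left(E \right)} = 2 - E$
$I{\left(T \right)} = \left(6 + 2 T\right)^{2}$ ($I{\left(T \right)} = \left(2 T + 6\right)^{2} = \left(6 + 2 T\right)^{2}$)
$v{\left(-1 \right)} I{\left(-2 \right)} S{\left(-2 \right)} = \left(-1\right)^{2} \cdot 4 \left(3 - 2\right)^{2} \left(2 - -2\right) = 1 \cdot 4 \cdot 1^{2} \left(2 + 2\right) = 1 \cdot 4 \cdot 1 \cdot 4 = 1 \cdot 4 \cdot 4 = 4 \cdot 4 = 16$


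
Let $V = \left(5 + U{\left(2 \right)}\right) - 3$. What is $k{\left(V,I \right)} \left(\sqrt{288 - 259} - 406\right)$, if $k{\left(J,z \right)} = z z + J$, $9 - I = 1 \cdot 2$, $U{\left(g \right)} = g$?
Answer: $-21518 + 53 \sqrt{29} \approx -21233.0$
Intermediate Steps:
$I = 7$ ($I = 9 - 1 \cdot 2 = 9 - 2 = 7$)
$V = 4$ ($V = \left(5 + 2\right) - 3 = 7 - 3 = 4$)
$k{\left(J,z \right)} = J + z^{2}$ ($k{\left(J,z \right)} = z^{2} + J = J + z^{2}$)
$k{\left(V,I \right)} \left(\sqrt{288 - 259} - 406\right) = \left(4 + 7^{2}\right) \left(\sqrt{288 - 259} - 406\right) = \left(4 + 49\right) \left(\sqrt{29} - 406\right) = 53 \left(-406 + \sqrt{29}\right) = -21518 + 53 \sqrt{29}$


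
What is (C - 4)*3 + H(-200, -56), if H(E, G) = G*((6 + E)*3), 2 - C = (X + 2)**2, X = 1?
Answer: 32559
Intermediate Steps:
C = -7 (C = 2 - (1 + 2)**2 = 2 - 1*3**2 = 2 - 1*9 = 2 - 9 = -7)
H(E, G) = G*(18 + 3*E)
(C - 4)*3 + H(-200, -56) = (-7 - 4)*3 + 3*(-56)*(6 - 200) = -11*3 + 3*(-56)*(-194) = -33 + 32592 = 32559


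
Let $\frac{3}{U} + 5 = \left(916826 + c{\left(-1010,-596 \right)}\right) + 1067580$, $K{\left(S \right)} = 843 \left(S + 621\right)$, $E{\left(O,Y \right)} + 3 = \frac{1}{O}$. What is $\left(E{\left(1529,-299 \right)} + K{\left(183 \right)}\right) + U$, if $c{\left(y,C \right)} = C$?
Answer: $\frac{2055834582956197}{3033237845} \approx 6.7777 \cdot 10^{5}$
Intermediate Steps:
$E{\left(O,Y \right)} = -3 + \frac{1}{O}$
$K{\left(S \right)} = 523503 + 843 S$ ($K{\left(S \right)} = 843 \left(621 + S\right) = 523503 + 843 S$)
$U = \frac{3}{1983805}$ ($U = \frac{3}{-5 + \left(\left(916826 - 596\right) + 1067580\right)} = \frac{3}{-5 + \left(916230 + 1067580\right)} = \frac{3}{-5 + 1983810} = \frac{3}{1983805} \approx 1.5122 \cdot 10^{-6}$)
$\left(E{\left(1529,-299 \right)} + K{\left(183 \right)}\right) + U = \left(\left(-3 + \frac{1}{1529}\right) + \left(523503 + 843 \cdot 183\right)\right) + \frac{3}{1983805} = \left(\left(-3 + \frac{1}{1529}\right) + \left(523503 + 154269\right)\right) + \frac{3}{1983805} = \left(- \frac{4586}{1529} + 677772\right) + \frac{3}{1983805} = \frac{1036308802}{1529} + \frac{3}{1983805} = \frac{2055834582956197}{3033237845}$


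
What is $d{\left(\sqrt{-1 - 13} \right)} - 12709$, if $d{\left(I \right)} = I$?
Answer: $-12709 + i \sqrt{14} \approx -12709.0 + 3.7417 i$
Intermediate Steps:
$d{\left(\sqrt{-1 - 13} \right)} - 12709 = \sqrt{-1 - 13} - 12709 = \sqrt{-14} - 12709 = i \sqrt{14} - 12709 = -12709 + i \sqrt{14}$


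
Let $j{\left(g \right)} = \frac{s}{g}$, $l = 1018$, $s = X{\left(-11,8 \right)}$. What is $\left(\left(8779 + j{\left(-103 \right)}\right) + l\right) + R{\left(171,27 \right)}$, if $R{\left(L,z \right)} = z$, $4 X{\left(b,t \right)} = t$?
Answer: $\frac{1011870}{103} \approx 9824.0$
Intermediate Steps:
$X{\left(b,t \right)} = \frac{t}{4}$
$s = 2$ ($s = \frac{1}{4} \cdot 8 = 2$)
$j{\left(g \right)} = \frac{2}{g}$
$\left(\left(8779 + j{\left(-103 \right)}\right) + l\right) + R{\left(171,27 \right)} = \left(\left(8779 + \frac{2}{-103}\right) + 1018\right) + 27 = \left(\left(8779 + 2 \left(- \frac{1}{103}\right)\right) + 1018\right) + 27 = \left(\left(8779 - \frac{2}{103}\right) + 1018\right) + 27 = \left(\frac{904235}{103} + 1018\right) + 27 = \frac{1009089}{103} + 27 = \frac{1011870}{103}$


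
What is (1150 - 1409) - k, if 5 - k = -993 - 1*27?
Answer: -1284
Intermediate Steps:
k = 1025 (k = 5 - (-993 - 1*27) = 5 - (-993 - 27) = 5 - 1*(-1020) = 5 + 1020 = 1025)
(1150 - 1409) - k = (1150 - 1409) - 1*1025 = -259 - 1025 = -1284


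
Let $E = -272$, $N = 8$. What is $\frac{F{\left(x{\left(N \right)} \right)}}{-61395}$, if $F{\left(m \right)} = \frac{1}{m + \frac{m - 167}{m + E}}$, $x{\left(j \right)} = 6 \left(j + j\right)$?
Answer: $- \frac{176}{1041688965} \approx -1.6896 \cdot 10^{-7}$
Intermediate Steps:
$x{\left(j \right)} = 12 j$ ($x{\left(j \right)} = 6 \cdot 2 j = 12 j$)
$F{\left(m \right)} = \frac{1}{m + \frac{-167 + m}{-272 + m}}$ ($F{\left(m \right)} = \frac{1}{m + \frac{m - 167}{m - 272}} = \frac{1}{m + \frac{-167 + m}{-272 + m}}$)
$\frac{F{\left(x{\left(N \right)} \right)}}{-61395} = \frac{\frac{1}{-167 + \left(12 \cdot 8\right)^{2} - 271 \cdot 12 \cdot 8} \left(-272 + 12 \cdot 8\right)}{-61395} = \frac{-272 + 96}{-167 + 96^{2} - 26016} \left(- \frac{1}{61395}\right) = \frac{1}{-167 + 9216 - 26016} \left(-176\right) \left(- \frac{1}{61395}\right) = \frac{1}{-16967} \left(-176\right) \left(- \frac{1}{61395}\right) = \left(- \frac{1}{16967}\right) \left(-176\right) \left(- \frac{1}{61395}\right) = \frac{176}{16967} \left(- \frac{1}{61395}\right) = - \frac{176}{1041688965}$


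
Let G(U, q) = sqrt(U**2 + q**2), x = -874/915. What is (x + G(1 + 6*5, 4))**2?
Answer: 818732701/837225 - 1748*sqrt(977)/915 ≈ 918.20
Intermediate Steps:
x = -874/915 (x = -874*1/915 = -874/915 ≈ -0.95519)
(x + G(1 + 6*5, 4))**2 = (-874/915 + sqrt((1 + 6*5)**2 + 4**2))**2 = (-874/915 + sqrt((1 + 30)**2 + 16))**2 = (-874/915 + sqrt(31**2 + 16))**2 = (-874/915 + sqrt(961 + 16))**2 = (-874/915 + sqrt(977))**2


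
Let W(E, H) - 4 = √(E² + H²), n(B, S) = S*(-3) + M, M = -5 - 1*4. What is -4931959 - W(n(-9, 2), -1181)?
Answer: -4931963 - √1394986 ≈ -4.9331e+6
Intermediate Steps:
M = -9 (M = -5 - 4 = -9)
n(B, S) = -9 - 3*S (n(B, S) = S*(-3) - 9 = -3*S - 9 = -9 - 3*S)
W(E, H) = 4 + √(E² + H²)
-4931959 - W(n(-9, 2), -1181) = -4931959 - (4 + √((-9 - 3*2)² + (-1181)²)) = -4931959 - (4 + √((-9 - 6)² + 1394761)) = -4931959 - (4 + √((-15)² + 1394761)) = -4931959 - (4 + √(225 + 1394761)) = -4931959 - (4 + √1394986) = -4931959 + (-4 - √1394986) = -4931963 - √1394986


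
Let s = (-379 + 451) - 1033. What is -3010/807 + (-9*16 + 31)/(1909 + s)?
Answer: -981557/255012 ≈ -3.8491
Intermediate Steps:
s = -961 (s = 72 - 1033 = -961)
-3010/807 + (-9*16 + 31)/(1909 + s) = -3010/807 + (-9*16 + 31)/(1909 - 961) = -3010*1/807 + (-144 + 31)/948 = -3010/807 - 113*1/948 = -3010/807 - 113/948 = -981557/255012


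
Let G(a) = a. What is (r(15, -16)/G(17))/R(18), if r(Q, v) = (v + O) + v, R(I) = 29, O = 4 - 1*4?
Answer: -32/493 ≈ -0.064909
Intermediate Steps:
O = 0 (O = 4 - 4 = 0)
r(Q, v) = 2*v (r(Q, v) = (v + 0) + v = v + v = 2*v)
(r(15, -16)/G(17))/R(18) = ((2*(-16))/17)/29 = -32*1/17*(1/29) = -32/17*1/29 = -32/493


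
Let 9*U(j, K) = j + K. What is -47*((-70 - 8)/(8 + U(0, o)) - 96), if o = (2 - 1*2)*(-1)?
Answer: 19881/4 ≈ 4970.3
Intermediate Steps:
o = 0 (o = (2 - 2)*(-1) = 0*(-1) = 0)
U(j, K) = K/9 + j/9 (U(j, K) = (j + K)/9 = (K + j)/9 = K/9 + j/9)
-47*((-70 - 8)/(8 + U(0, o)) - 96) = -47*((-70 - 8)/(8 + ((⅑)*0 + (⅑)*0)) - 96) = -47*(-78/(8 + (0 + 0)) - 96) = -47*(-78/(8 + 0) - 96) = -47*(-78/8 - 96) = -47*(-78*⅛ - 96) = -47*(-39/4 - 96) = -47*(-423/4) = 19881/4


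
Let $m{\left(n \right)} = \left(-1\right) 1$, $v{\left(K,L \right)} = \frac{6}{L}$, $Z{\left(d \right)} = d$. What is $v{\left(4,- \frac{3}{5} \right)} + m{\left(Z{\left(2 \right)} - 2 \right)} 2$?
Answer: $-12$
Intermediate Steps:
$m{\left(n \right)} = -1$
$v{\left(4,- \frac{3}{5} \right)} + m{\left(Z{\left(2 \right)} - 2 \right)} 2 = \frac{6}{\left(-3\right) \frac{1}{5}} - 2 = \frac{6}{- \frac{3}{5}} - 2 = 6 \left(- \frac{5}{3}\right) - 2 = -10 - 2 = -12$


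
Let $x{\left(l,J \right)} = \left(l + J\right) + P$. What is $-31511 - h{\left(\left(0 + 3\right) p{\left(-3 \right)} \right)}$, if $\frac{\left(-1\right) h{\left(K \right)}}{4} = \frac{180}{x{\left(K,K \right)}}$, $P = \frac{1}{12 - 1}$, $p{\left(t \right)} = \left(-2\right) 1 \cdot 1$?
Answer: $- \frac{4135861}{131} \approx -31571.0$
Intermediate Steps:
$p{\left(t \right)} = -2$ ($p{\left(t \right)} = \left(-2\right) 1 = -2$)
$P = \frac{1}{11} \approx 0.090909$
$x{\left(l,J \right)} = \frac{1}{11} + J + l$ ($x{\left(l,J \right)} = \left(l + J\right) + \frac{1}{11} = \left(J + l\right) + \frac{1}{11} = \frac{1}{11} + J + l$)
$h{\left(K \right)} = - \frac{720}{\frac{1}{11} + 2 K}$ ($h{\left(K \right)} = - 4 \frac{180}{\frac{1}{11} + K + K} = - 4 \frac{180}{\frac{1}{11} + 2 K} = - \frac{720}{\frac{1}{11} + 2 K}$)
$-31511 - h{\left(\left(0 + 3\right) p{\left(-3 \right)} \right)} = -31511 - - \frac{7920}{1 + 22 \left(0 + 3\right) \left(-2\right)} = -31511 - - \frac{7920}{1 + 22 \cdot 3 \left(-2\right)} = -31511 - - \frac{7920}{1 + 22 \left(-6\right)} = -31511 - - \frac{7920}{1 - 132} = -31511 - - \frac{7920}{-131} = -31511 - \left(-7920\right) \left(- \frac{1}{131}\right) = -31511 - \frac{7920}{131} = - \frac{4135861}{131}$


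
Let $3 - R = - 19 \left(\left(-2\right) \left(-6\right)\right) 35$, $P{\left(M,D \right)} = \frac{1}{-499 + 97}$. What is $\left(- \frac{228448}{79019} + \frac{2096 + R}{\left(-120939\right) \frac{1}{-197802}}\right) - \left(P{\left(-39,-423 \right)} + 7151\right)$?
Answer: $\frac{11948774220643573}{1280568164694} \approx 9330.8$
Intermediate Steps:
$P{\left(M,D \right)} = - \frac{1}{402}$ ($P{\left(M,D \right)} = \frac{1}{-402} = - \frac{1}{402}$)
$R = 7983$ ($R = 3 - - 19 \left(\left(-2\right) \left(-6\right)\right) 35 = 3 - \left(-19\right) 12 \cdot 35 = 3 - \left(-228\right) 35 = 3 - -7980 = 3 + 7980 = 7983$)
$\left(- \frac{228448}{79019} + \frac{2096 + R}{\left(-120939\right) \frac{1}{-197802}}\right) - \left(P{\left(-39,-423 \right)} + 7151\right) = \left(- \frac{228448}{79019} + \frac{2096 + 7983}{\left(-120939\right) \frac{1}{-197802}}\right) - \left(- \frac{1}{402} + 7151\right) = \left(\left(-228448\right) \frac{1}{79019} + \frac{10079}{\left(-120939\right) \left(- \frac{1}{197802}\right)}\right) - \frac{2874701}{402} = \left(- \frac{228448}{79019} + \frac{10079}{\frac{40313}{65934}}\right) - \frac{2874701}{402} = \left(- \frac{228448}{79019} + 10079 \cdot \frac{65934}{40313}\right) - \frac{2874701}{402} = \left(- \frac{228448}{79019} + \frac{664548786}{40313}\right) - \frac{2874701}{402} = \frac{52502771096710}{3185492947} - \frac{2874701}{402} = \frac{11948774220643573}{1280568164694}$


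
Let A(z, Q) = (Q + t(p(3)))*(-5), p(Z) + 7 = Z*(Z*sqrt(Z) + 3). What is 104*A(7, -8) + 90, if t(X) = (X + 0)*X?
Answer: -124190 - 18720*sqrt(3) ≈ -1.5661e+5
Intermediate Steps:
p(Z) = -7 + Z*(3 + Z**(3/2)) (p(Z) = -7 + Z*(Z*sqrt(Z) + 3) = -7 + Z*(Z**(3/2) + 3) = -7 + Z*(3 + Z**(3/2)))
t(X) = X**2 (t(X) = X*X = X**2)
A(z, Q) = -5*Q - 5*(2 + 9*sqrt(3))**2 (A(z, Q) = (Q + (-7 + 3**(5/2) + 3*3)**2)*(-5) = (Q + (-7 + 9*sqrt(3) + 9)**2)*(-5) = (Q + (2 + 9*sqrt(3))**2)*(-5) = -5*Q - 5*(2 + 9*sqrt(3))**2)
104*A(7, -8) + 90 = 104*(-1235 - 180*sqrt(3) - 5*(-8)) + 90 = 104*(-1235 - 180*sqrt(3) + 40) + 90 = 104*(-1195 - 180*sqrt(3)) + 90 = (-124280 - 18720*sqrt(3)) + 90 = -124190 - 18720*sqrt(3)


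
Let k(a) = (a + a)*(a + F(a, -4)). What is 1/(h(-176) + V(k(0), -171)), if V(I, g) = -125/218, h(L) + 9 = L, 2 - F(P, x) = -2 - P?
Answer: -218/40455 ≈ -0.0053887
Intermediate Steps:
F(P, x) = 4 + P (F(P, x) = 2 - (-2 - P) = 2 + (2 + P) = 4 + P)
h(L) = -9 + L
k(a) = 2*a*(4 + 2*a) (k(a) = (a + a)*(a + (4 + a)) = (2*a)*(4 + 2*a) = 2*a*(4 + 2*a))
V(I, g) = -125/218 (V(I, g) = -125*1/218 = -125/218)
1/(h(-176) + V(k(0), -171)) = 1/((-9 - 176) - 125/218) = 1/(-185 - 125/218) = 1/(-40455/218) = -218/40455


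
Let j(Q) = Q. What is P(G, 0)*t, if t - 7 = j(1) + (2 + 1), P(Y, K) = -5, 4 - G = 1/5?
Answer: -55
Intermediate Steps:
G = 19/5 (G = 4 - 1/5 = 19/5 ≈ 3.8000)
t = 11 (t = 7 + (1 + (2 + 1)) = 7 + (1 + 3) = 7 + 4 = 11)
P(G, 0)*t = -5*11 = -55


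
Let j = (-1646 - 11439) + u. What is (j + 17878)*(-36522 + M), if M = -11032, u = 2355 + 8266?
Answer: -732997356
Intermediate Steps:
u = 10621
j = -2464 (j = (-1646 - 11439) + 10621 = -13085 + 10621 = -2464)
(j + 17878)*(-36522 + M) = (-2464 + 17878)*(-36522 - 11032) = 15414*(-47554) = -732997356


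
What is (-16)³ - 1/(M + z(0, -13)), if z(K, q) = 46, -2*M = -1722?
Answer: -3715073/907 ≈ -4096.0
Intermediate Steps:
M = 861 (M = -½*(-1722) = 861)
(-16)³ - 1/(M + z(0, -13)) = (-16)³ - 1/(861 + 46) = -4096 - 1/907 = -3715073/907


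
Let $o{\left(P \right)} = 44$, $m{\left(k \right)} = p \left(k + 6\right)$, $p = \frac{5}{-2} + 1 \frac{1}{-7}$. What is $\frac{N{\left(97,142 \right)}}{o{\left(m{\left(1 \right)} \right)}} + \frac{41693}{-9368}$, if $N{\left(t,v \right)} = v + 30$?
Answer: $- \frac{55799}{103048} \approx -0.54149$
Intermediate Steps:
$p = - \frac{37}{14}$ ($p = 5 \left(- \frac{1}{2}\right) + 1 \left(- \frac{1}{7}\right) = - \frac{5}{2} - \frac{1}{7} = - \frac{37}{14} \approx -2.6429$)
$N{\left(t,v \right)} = 30 + v$
$m{\left(k \right)} = - \frac{111}{7} - \frac{37 k}{14}$ ($m{\left(k \right)} = - \frac{37 \left(k + 6\right)}{14} = - \frac{37 \left(6 + k\right)}{14} = - \frac{111}{7} - \frac{37 k}{14}$)
$\frac{N{\left(97,142 \right)}}{o{\left(m{\left(1 \right)} \right)}} + \frac{41693}{-9368} = \frac{30 + 142}{44} + \frac{41693}{-9368} = 172 \cdot \frac{1}{44} + 41693 \left(- \frac{1}{9368}\right) = \frac{43}{11} - \frac{41693}{9368} = - \frac{55799}{103048}$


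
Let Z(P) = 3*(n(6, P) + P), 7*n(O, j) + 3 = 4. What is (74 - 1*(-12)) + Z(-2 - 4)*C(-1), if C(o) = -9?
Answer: 1709/7 ≈ 244.14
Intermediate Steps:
n(O, j) = ⅐ (n(O, j) = -3/7 + (⅐)*4 = -3/7 + 4/7 = ⅐)
Z(P) = 3/7 + 3*P (Z(P) = 3*(⅐ + P) = 3/7 + 3*P)
(74 - 1*(-12)) + Z(-2 - 4)*C(-1) = (74 - 1*(-12)) + (3/7 + 3*(-2 - 4))*(-9) = (74 + 12) + (3/7 + 3*(-6))*(-9) = 86 + (3/7 - 18)*(-9) = 86 - 123/7*(-9) = 86 + 1107/7 = 1709/7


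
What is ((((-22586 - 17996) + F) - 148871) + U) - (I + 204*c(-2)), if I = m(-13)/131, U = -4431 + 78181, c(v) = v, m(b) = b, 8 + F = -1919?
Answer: -15356069/131 ≈ -1.1722e+5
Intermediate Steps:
F = -1927 (F = -8 - 1919 = -1927)
U = 73750
I = -13/131 ≈ -0.099237
((((-22586 - 17996) + F) - 148871) + U) - (I + 204*c(-2)) = ((((-22586 - 17996) - 1927) - 148871) + 73750) - (-13/131 + 204*(-2)) = (((-40582 - 1927) - 148871) + 73750) - (-13/131 - 408) = ((-42509 - 148871) + 73750) - 1*(-53461/131) = (-191380 + 73750) + 53461/131 = -117630 + 53461/131 = -15356069/131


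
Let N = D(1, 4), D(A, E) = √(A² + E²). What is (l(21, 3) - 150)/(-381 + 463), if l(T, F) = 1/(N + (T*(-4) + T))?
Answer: -592863/324064 - √17/324064 ≈ -1.8295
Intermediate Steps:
N = √17 (N = √(1² + 4²) = √(1 + 16) = √17 ≈ 4.1231)
l(T, F) = 1/(√17 - 3*T) (l(T, F) = 1/(√17 + (T*(-4) + T)) = 1/(√17 + (-4*T + T)) = 1/(√17 - 3*T))
(l(21, 3) - 150)/(-381 + 463) = (-1/(-√17 + 3*21) - 150)/(-381 + 463) = (-1/(-√17 + 63) - 150)/82 = (-1/(63 - √17) - 150)*(1/82) = (-150 - 1/(63 - √17))*(1/82) = -75/41 - 1/(82*(63 - √17))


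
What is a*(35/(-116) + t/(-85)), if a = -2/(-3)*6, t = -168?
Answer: 16513/2465 ≈ 6.6990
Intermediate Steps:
a = 4 (a = -2*(-⅓)*6 = (⅔)*6 = 4)
a*(35/(-116) + t/(-85)) = 4*(35/(-116) - 168/(-85)) = 4*(35*(-1/116) - 168*(-1/85)) = 4*(-35/116 + 168/85) = 4*(16513/9860) = 16513/2465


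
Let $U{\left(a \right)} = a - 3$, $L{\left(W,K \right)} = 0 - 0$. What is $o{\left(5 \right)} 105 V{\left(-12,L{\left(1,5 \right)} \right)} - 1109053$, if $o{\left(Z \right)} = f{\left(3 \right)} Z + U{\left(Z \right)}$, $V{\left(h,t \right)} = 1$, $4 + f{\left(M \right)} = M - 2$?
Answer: $-1110418$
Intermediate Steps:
$L{\left(W,K \right)} = 0$ ($L{\left(W,K \right)} = 0 + 0 = 0$)
$U{\left(a \right)} = -3 + a$ ($U{\left(a \right)} = a - 3 = -3 + a$)
$f{\left(M \right)} = -6 + M$ ($f{\left(M \right)} = -4 + \left(M - 2\right) = -4 + \left(-2 + M\right) = -6 + M$)
$o{\left(Z \right)} = -3 - 2 Z$ ($o{\left(Z \right)} = \left(-6 + 3\right) Z + \left(-3 + Z\right) = - 3 Z + \left(-3 + Z\right) = -3 - 2 Z$)
$o{\left(5 \right)} 105 V{\left(-12,L{\left(1,5 \right)} \right)} - 1109053 = \left(-3 - 10\right) 105 \cdot 1 - 1109053 = \left(-13\right) 105 \cdot 1 - 1109053 = \left(-1365\right) 1 - 1109053 = -1365 - 1109053 = -1110418$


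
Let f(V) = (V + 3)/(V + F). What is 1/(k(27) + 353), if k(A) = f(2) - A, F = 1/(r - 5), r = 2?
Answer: 1/329 ≈ 0.0030395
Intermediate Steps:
F = -⅓ (F = 1/(2 - 5) = 1/(-3) = -⅓ ≈ -0.33333)
f(V) = (3 + V)/(-⅓ + V) (f(V) = (V + 3)/(V - ⅓) = (3 + V)/(-⅓ + V))
k(A) = 3 - A (k(A) = 3*(3 + 2)/(-1 + 3*2) - A = 3*5/(-1 + 6) - A = 3*5/5 - A = 3*(⅕)*5 - A = 3 - A)
1/(k(27) + 353) = 1/((3 - 1*27) + 353) = 1/((3 - 27) + 353) = 1/(-24 + 353) = 1/329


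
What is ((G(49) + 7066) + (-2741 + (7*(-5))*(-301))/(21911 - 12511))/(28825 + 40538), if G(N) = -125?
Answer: 32626597/326006100 ≈ 0.10008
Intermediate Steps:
((G(49) + 7066) + (-2741 + (7*(-5))*(-301))/(21911 - 12511))/(28825 + 40538) = ((-125 + 7066) + (-2741 + (7*(-5))*(-301))/(21911 - 12511))/(28825 + 40538) = (6941 + (-2741 - 35*(-301))/9400)/69363 = (6941 + (-2741 + 10535)*(1/9400))*(1/69363) = (6941 + 7794*(1/9400))*(1/69363) = (6941 + 3897/4700)*(1/69363) = (32626597/4700)*(1/69363) = 32626597/326006100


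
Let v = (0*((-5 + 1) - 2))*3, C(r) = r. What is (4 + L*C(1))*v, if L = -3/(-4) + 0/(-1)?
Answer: 0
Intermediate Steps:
L = 3/4 (L = -3*(-1/4) + 0*(-1) = 3/4 + 0 = 3/4 ≈ 0.75000)
v = 0 (v = (0*(-4 - 2))*3 = (0*(-6))*3 = 0*3 = 0)
(4 + L*C(1))*v = (4 + (3/4)*1)*0 = (4 + 3/4)*0 = (19/4)*0 = 0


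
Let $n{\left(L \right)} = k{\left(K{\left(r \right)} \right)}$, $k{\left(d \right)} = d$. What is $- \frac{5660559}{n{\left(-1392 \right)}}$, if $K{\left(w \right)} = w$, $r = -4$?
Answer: $\frac{5660559}{4} \approx 1.4151 \cdot 10^{6}$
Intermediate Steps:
$n{\left(L \right)} = -4$
$- \frac{5660559}{n{\left(-1392 \right)}} = - \frac{5660559}{-4} = \left(-5660559\right) \left(- \frac{1}{4}\right) = \frac{5660559}{4}$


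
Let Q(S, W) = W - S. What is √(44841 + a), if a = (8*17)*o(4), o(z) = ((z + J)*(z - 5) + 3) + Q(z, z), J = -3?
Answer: √45113 ≈ 212.40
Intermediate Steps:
o(z) = 3 + (-5 + z)*(-3 + z) (o(z) = ((z - 3)*(z - 5) + 3) + (z - z) = ((-3 + z)*(-5 + z) + 3) + 0 = ((-5 + z)*(-3 + z) + 3) + 0 = (3 + (-5 + z)*(-3 + z)) + 0 = 3 + (-5 + z)*(-3 + z))
a = 272 (a = (8*17)*(18 + 4² - 8*4) = 136*(18 + 16 - 32) = 136*2 = 272)
√(44841 + a) = √(44841 + 272) = √45113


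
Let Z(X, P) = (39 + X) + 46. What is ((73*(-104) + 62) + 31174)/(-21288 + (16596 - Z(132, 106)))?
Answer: -23644/4909 ≈ -4.8165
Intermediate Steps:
Z(X, P) = 85 + X
((73*(-104) + 62) + 31174)/(-21288 + (16596 - Z(132, 106))) = ((73*(-104) + 62) + 31174)/(-21288 + (16596 - (85 + 132))) = ((-7592 + 62) + 31174)/(-21288 + (16596 - 1*217)) = (-7530 + 31174)/(-21288 + (16596 - 217)) = 23644/(-21288 + 16379) = 23644/(-4909) = 23644*(-1/4909) = -23644/4909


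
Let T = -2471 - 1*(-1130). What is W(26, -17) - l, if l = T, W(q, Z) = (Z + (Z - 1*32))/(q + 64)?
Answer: 20104/15 ≈ 1340.3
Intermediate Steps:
T = -1341 (T = -2471 + 1130 = -1341)
W(q, Z) = (-32 + 2*Z)/(64 + q) (W(q, Z) = (Z + (Z - 32))/(64 + q) = (Z + (-32 + Z))/(64 + q) = (-32 + 2*Z)/(64 + q))
l = -1341
W(26, -17) - l = 2*(-16 - 17)/(64 + 26) - 1*(-1341) = 2*(-33)/90 + 1341 = 2*(1/90)*(-33) + 1341 = -11/15 + 1341 = 20104/15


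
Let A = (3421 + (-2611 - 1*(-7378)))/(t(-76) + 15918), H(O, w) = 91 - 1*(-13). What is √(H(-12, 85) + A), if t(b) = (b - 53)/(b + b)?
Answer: 2*√152977110764610/2419665 ≈ 10.223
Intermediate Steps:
t(b) = (-53 + b)/(2*b) (t(b) = (-53 + b)/((2*b)) = (-53 + b)*(1/(2*b)) = (-53 + b)/(2*b))
H(O, w) = 104 (H(O, w) = 91 + 13 = 104)
A = 1244576/2419665 (A = (3421 + (-2611 - 1*(-7378)))/((½)*(-53 - 76)/(-76) + 15918) = (3421 + (-2611 + 7378))/((½)*(-1/76)*(-129) + 15918) = (3421 + 4767)/(129/152 + 15918) = 8188/(2419665/152) = 8188*(152/2419665) = 1244576/2419665 ≈ 0.51436)
√(H(-12, 85) + A) = √(104 + 1244576/2419665) = √(252889736/2419665) = 2*√152977110764610/2419665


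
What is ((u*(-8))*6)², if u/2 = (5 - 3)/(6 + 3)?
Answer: 4096/9 ≈ 455.11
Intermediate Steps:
u = 4/9 (u = 2*((5 - 3)/(6 + 3)) = 2*(2/9) = 4/9 ≈ 0.44444)
((u*(-8))*6)² = (((4/9)*(-8))*6)² = (-32/9*6)² = (-64/3)² = 4096/9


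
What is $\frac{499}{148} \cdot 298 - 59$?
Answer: $\frac{69985}{74} \approx 945.74$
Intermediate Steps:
$\frac{499}{148} \cdot 298 - 59 = \frac{74351}{74} - 59 = \frac{69985}{74}$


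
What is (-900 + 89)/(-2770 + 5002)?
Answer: -811/2232 ≈ -0.36335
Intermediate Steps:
(-900 + 89)/(-2770 + 5002) = -811/2232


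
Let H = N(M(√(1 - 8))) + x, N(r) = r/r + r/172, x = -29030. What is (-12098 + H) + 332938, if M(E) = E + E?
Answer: 291811 + I*√7/86 ≈ 2.9181e+5 + 0.030765*I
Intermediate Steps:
M(E) = 2*E
N(r) = 1 + r/172 (N(r) = 1 + r*(1/172) = 1 + r/172)
H = -29029 + I*√7/86 (H = (1 + (2*√(1 - 8))/172) - 29030 = (1 + (2*√(-7))/172) - 29030 = (1 + (2*(I*√7))/172) - 29030 = (1 + (2*I*√7)/172) - 29030 = (1 + I*√7/86) - 29030 = -29029 + I*√7/86 ≈ -29029.0 + 0.030765*I)
(-12098 + H) + 332938 = (-12098 + (-29029 + I*√7/86)) + 332938 = (-41127 + I*√7/86) + 332938 = 291811 + I*√7/86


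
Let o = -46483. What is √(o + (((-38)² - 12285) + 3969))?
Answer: I*√53355 ≈ 230.99*I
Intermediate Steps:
√(o + (((-38)² - 12285) + 3969)) = √(-46483 + (((-38)² - 12285) + 3969)) = √(-46483 + ((1444 - 12285) + 3969)) = √(-46483 + (-10841 + 3969)) = √(-46483 - 6872) = √(-53355) = I*√53355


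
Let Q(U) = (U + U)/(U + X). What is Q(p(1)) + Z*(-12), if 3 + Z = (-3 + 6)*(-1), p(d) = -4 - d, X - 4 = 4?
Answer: 206/3 ≈ 68.667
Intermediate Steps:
X = 8 (X = 4 + 4 = 8)
Z = -6 (Z = -3 + (-3 + 6)*(-1) = -3 + 3*(-1) = -3 - 3 = -6)
Q(U) = 2*U/(8 + U) (Q(U) = (U + U)/(U + 8) = (2*U)/(8 + U) = 2*U/(8 + U))
Q(p(1)) + Z*(-12) = 2*(-4 - 1*1)/(8 + (-4 - 1*1)) - 6*(-12) = 2*(-4 - 1)/(8 + (-4 - 1)) + 72 = 2*(-5)/(8 - 5) + 72 = 2*(-5)/3 + 72 = 2*(-5)*(⅓) + 72 = -10/3 + 72 = 206/3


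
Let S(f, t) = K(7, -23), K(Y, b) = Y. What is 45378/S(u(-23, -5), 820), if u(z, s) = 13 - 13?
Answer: 45378/7 ≈ 6482.6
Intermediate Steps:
u(z, s) = 0
S(f, t) = 7
45378/S(u(-23, -5), 820) = 45378/7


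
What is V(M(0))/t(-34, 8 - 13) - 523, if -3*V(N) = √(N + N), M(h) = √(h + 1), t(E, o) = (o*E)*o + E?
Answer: -523 + √2/2652 ≈ -523.00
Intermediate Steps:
t(E, o) = E + E*o² (t(E, o) = (E*o)*o + E = E*o² + E = E + E*o²)
M(h) = √(1 + h)
V(N) = -√2*√N/3 (V(N) = -√(N + N)/3 = -√2*√N/3)
V(M(0))/t(-34, 8 - 13) - 523 = (-√2*√(√(1 + 0))/3)/((-34*(1 + (8 - 13)²))) - 523 = (-√2*√(√1)/3)/((-34*(1 + (-5)²))) - 523 = (-√2*√1/3)/((-34*(1 + 25))) - 523 = (-⅓*√2*1)/((-34*26)) - 523 = -√2/3/(-884) - 523 = -√2/3*(-1/884) - 523 = √2/2652 - 523 = -523 + √2/2652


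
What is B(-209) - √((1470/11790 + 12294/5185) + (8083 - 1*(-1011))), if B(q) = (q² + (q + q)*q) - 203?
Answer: 130840 - √37770848686737285/2037705 ≈ 1.3074e+5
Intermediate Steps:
B(q) = -203 + 3*q² (B(q) = (q² + (2*q)*q) - 203 = (q² + 2*q²) - 203 = 3*q² - 203 = -203 + 3*q²)
B(-209) - √((1470/11790 + 12294/5185) + (8083 - 1*(-1011))) = (-203 + 3*(-209)²) - √((1470/11790 + 12294/5185) + (8083 - 1*(-1011))) = (-203 + 3*43681) - √((1470*(1/11790) + 12294*(1/5185)) + (8083 + 1011)) = (-203 + 131043) - √((49/393 + 12294/5185) + 9094) = 130840 - √(5085607/2037705 + 9094) = 130840 - √(18535974877/2037705) = 130840 - √37770848686737285/2037705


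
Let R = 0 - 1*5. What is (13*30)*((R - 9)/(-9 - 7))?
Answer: 1365/4 ≈ 341.25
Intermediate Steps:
R = -5 (R = 0 - 5 = -5)
(13*30)*((R - 9)/(-9 - 7)) = (13*30)*((-5 - 9)/(-9 - 7)) = 390*(-14/(-16)) = 390*(-14*(-1/16)) = 390*(7/8) = 1365/4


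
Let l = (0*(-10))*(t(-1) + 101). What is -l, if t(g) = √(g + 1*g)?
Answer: 0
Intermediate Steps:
t(g) = √2*√g (t(g) = √(g + g) = √(2*g) = √2*√g)
l = 0 (l = (0*(-10))*(√2*√(-1) + 101) = 0*(√2*I + 101) = 0*(I*√2 + 101) = 0*(101 + I*√2) = 0)
-l = -1*0 = 0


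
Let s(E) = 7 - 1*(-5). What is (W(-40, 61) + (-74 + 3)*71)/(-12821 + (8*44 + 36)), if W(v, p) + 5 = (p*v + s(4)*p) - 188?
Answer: 6942/12433 ≈ 0.55835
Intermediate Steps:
s(E) = 12 (s(E) = 7 + 5 = 12)
W(v, p) = -193 + 12*p + p*v (W(v, p) = -5 + ((p*v + 12*p) - 188) = -5 + ((12*p + p*v) - 188) = -5 + (-188 + 12*p + p*v) = -193 + 12*p + p*v)
(W(-40, 61) + (-74 + 3)*71)/(-12821 + (8*44 + 36)) = ((-193 + 12*61 + 61*(-40)) + (-74 + 3)*71)/(-12821 + (8*44 + 36)) = ((-193 + 732 - 2440) - 71*71)/(-12821 + (352 + 36)) = (-1901 - 5041)/(-12821 + 388) = -6942/(-12433) = -6942*(-1/12433) = 6942/12433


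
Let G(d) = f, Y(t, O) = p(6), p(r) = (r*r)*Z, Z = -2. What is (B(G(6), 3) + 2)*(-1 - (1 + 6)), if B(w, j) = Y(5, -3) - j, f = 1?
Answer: 584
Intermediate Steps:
p(r) = -2*r² (p(r) = (r*r)*(-2) = r²*(-2) = -2*r²)
Y(t, O) = -72 (Y(t, O) = -2*6² = -2*36 = -72)
G(d) = 1
B(w, j) = -72 - j
(B(G(6), 3) + 2)*(-1 - (1 + 6)) = ((-72 - 1*3) + 2)*(-1 - (1 + 6)) = ((-72 - 3) + 2)*(-1 - 1*7) = (-75 + 2)*(-1 - 7) = -73*(-8) = 584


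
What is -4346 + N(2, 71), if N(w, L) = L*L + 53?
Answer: 748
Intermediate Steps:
N(w, L) = 53 + L² (N(w, L) = L² + 53 = 53 + L²)
-4346 + N(2, 71) = -4346 + (53 + 71²) = -4346 + (53 + 5041) = -4346 + 5094 = 748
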